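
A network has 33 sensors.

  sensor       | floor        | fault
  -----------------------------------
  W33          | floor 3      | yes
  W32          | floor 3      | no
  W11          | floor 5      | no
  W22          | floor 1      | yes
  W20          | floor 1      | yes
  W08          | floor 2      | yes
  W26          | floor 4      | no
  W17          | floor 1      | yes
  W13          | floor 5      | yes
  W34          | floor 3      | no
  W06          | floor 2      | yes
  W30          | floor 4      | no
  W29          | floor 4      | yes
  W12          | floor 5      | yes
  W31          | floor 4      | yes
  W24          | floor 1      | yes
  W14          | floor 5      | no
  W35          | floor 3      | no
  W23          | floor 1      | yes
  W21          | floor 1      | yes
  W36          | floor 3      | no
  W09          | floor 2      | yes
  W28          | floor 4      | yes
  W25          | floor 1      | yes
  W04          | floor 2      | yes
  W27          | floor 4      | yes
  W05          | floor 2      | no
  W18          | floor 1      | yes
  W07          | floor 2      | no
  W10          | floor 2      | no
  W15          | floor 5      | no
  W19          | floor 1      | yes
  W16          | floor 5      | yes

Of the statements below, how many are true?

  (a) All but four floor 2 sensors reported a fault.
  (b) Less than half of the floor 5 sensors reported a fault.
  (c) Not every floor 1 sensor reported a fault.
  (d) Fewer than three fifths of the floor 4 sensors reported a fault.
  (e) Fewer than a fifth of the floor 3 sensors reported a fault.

(a) floor 2: |A| = 7, |A ∩ B| = 4; needs |A ∖ B| = 4 — false.
(b) floor 5: |A| = 6, |A ∩ B| = 3; needs |A ∩ B| < |A ∖ B| — false.
(c) floor 1: |A| = 9, |A ∩ B| = 9; needs A ⊄ B (|A ∖ B| ≥ 1) — false.
(d) floor 4: |A| = 6, |A ∩ B| = 4; needs |A ∩ B| / |A| < 3/5 — false.
(e) floor 3: |A| = 5, |A ∩ B| = 1; needs |A ∩ B| / |A| < 1/5 — false.

0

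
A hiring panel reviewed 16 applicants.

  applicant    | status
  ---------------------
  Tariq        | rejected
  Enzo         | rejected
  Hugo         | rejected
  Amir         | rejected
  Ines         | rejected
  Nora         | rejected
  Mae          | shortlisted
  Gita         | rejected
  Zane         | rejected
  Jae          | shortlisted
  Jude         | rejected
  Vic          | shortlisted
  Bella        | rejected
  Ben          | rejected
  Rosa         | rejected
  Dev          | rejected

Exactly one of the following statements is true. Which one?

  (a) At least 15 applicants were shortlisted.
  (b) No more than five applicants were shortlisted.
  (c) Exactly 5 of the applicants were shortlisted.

|A| = 16, |A ∩ B| = 3, |A ∖ B| = 13.
(a) requires |A ∩ B| ≥ 15: false.
(b) requires |A ∩ B| ≤ 5: true.
(c) requires |A ∩ B| = 5: false.

(b)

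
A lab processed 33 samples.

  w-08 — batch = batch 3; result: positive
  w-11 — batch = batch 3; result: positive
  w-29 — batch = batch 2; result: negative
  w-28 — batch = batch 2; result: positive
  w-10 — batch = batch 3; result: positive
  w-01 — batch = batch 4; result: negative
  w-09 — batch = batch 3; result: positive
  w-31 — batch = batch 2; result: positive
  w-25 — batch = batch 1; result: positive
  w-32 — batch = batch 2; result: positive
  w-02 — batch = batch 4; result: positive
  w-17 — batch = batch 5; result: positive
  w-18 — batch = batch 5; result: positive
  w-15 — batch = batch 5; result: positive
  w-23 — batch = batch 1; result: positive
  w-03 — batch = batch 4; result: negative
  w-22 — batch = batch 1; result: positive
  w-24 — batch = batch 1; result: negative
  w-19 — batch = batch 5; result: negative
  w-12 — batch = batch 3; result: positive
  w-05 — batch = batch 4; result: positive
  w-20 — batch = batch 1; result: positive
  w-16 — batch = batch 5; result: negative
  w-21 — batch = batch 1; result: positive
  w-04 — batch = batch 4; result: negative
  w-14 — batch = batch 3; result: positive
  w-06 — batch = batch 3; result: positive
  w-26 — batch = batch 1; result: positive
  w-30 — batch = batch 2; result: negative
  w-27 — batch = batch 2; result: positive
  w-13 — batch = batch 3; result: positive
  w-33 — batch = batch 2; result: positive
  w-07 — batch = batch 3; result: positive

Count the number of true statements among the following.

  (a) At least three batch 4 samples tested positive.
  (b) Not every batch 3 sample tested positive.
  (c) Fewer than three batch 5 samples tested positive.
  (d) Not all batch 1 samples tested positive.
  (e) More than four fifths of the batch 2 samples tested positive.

1

(a) batch 4: |A| = 5, |A ∩ B| = 2; needs |A ∩ B| ≥ 3 — false.
(b) batch 3: |A| = 9, |A ∩ B| = 9; needs A ⊄ B (|A ∖ B| ≥ 1) — false.
(c) batch 5: |A| = 5, |A ∩ B| = 3; needs |A ∩ B| < 3 — false.
(d) batch 1: |A| = 7, |A ∩ B| = 6; needs A ⊄ B (|A ∖ B| ≥ 1) — true.
(e) batch 2: |A| = 7, |A ∩ B| = 5; needs |A ∩ B| / |A| > 4/5 — false.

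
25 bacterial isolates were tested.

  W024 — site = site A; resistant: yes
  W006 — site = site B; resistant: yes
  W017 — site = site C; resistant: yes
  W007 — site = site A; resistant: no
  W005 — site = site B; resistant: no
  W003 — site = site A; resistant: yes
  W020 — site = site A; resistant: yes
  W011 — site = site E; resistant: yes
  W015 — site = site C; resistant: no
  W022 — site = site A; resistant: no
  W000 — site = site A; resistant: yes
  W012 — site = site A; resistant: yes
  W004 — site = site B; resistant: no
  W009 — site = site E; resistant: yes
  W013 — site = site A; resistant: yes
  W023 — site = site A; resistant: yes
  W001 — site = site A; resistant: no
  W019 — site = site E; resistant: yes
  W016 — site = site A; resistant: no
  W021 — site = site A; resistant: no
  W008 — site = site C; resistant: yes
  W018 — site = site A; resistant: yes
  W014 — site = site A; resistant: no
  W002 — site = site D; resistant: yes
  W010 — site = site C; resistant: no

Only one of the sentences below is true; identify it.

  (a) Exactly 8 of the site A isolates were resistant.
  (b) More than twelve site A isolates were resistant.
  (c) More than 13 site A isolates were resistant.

|A| = 14, |A ∩ B| = 8, |A ∖ B| = 6.
(a) requires |A ∩ B| = 8: true.
(b) requires |A ∩ B| > 12: false.
(c) requires |A ∩ B| > 13: false.

(a)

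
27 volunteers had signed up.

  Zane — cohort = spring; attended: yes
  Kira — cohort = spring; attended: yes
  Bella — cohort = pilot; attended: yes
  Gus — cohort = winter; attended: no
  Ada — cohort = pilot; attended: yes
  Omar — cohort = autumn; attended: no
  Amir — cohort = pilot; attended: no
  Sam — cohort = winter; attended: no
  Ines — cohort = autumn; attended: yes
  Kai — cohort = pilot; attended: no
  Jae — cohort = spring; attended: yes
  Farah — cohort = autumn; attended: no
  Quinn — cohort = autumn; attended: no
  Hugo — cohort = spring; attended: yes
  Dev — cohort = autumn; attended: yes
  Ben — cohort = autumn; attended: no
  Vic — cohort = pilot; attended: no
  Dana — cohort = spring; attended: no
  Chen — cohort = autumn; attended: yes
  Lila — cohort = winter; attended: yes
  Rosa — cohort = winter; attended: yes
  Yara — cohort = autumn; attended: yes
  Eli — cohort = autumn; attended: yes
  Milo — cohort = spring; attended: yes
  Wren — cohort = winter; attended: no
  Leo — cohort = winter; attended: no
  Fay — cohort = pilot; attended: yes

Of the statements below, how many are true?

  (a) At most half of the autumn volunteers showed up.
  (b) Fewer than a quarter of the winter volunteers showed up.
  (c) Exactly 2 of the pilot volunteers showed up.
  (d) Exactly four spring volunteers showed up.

0

(a) autumn: |A| = 9, |A ∩ B| = 5; needs |A ∩ B| ≤ |A ∖ B| — false.
(b) winter: |A| = 6, |A ∩ B| = 2; needs |A ∩ B| / |A| < 1/4 — false.
(c) pilot: |A| = 6, |A ∩ B| = 3; needs |A ∩ B| = 2 — false.
(d) spring: |A| = 6, |A ∩ B| = 5; needs |A ∩ B| = 4 — false.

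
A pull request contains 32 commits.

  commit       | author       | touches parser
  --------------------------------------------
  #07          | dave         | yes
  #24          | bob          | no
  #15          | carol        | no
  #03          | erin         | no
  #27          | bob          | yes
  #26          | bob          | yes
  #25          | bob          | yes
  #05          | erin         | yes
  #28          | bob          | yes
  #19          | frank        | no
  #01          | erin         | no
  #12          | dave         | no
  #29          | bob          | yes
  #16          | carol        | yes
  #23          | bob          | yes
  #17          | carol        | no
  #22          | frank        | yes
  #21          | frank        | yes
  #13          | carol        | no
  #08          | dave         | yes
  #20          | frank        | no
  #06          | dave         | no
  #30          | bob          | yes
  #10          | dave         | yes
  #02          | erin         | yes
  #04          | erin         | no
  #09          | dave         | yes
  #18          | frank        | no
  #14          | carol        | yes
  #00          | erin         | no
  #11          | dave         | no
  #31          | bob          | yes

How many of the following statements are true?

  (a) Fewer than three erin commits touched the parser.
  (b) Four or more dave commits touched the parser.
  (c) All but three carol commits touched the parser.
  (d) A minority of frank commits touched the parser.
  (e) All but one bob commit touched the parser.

(a) erin: |A| = 6, |A ∩ B| = 2; needs |A ∩ B| < 3 — true.
(b) dave: |A| = 7, |A ∩ B| = 4; needs |A ∩ B| ≥ 4 — true.
(c) carol: |A| = 5, |A ∩ B| = 2; needs |A ∖ B| = 3 — true.
(d) frank: |A| = 5, |A ∩ B| = 2; needs |A ∩ B| < |A ∖ B| — true.
(e) bob: |A| = 9, |A ∩ B| = 8; needs |A ∖ B| = 1 — true.

5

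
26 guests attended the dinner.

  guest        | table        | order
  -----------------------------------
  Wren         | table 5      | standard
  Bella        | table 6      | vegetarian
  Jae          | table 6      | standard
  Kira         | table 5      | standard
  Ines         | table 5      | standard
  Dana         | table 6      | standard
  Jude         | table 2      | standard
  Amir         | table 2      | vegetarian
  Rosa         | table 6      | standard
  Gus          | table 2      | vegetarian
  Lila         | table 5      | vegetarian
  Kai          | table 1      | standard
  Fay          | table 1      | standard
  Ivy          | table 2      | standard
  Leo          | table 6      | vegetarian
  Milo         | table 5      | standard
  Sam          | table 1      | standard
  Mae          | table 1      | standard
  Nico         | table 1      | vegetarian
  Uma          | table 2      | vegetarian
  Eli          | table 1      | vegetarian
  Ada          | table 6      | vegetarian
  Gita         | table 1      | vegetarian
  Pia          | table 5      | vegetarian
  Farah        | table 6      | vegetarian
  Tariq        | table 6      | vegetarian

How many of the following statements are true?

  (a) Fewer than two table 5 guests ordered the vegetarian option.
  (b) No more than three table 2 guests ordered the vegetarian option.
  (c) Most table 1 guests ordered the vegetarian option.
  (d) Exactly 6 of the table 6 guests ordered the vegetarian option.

1

(a) table 5: |A| = 6, |A ∩ B| = 2; needs |A ∩ B| < 2 — false.
(b) table 2: |A| = 5, |A ∩ B| = 3; needs |A ∩ B| ≤ 3 — true.
(c) table 1: |A| = 7, |A ∩ B| = 3; needs |A ∩ B| > |A ∖ B| — false.
(d) table 6: |A| = 8, |A ∩ B| = 5; needs |A ∩ B| = 6 — false.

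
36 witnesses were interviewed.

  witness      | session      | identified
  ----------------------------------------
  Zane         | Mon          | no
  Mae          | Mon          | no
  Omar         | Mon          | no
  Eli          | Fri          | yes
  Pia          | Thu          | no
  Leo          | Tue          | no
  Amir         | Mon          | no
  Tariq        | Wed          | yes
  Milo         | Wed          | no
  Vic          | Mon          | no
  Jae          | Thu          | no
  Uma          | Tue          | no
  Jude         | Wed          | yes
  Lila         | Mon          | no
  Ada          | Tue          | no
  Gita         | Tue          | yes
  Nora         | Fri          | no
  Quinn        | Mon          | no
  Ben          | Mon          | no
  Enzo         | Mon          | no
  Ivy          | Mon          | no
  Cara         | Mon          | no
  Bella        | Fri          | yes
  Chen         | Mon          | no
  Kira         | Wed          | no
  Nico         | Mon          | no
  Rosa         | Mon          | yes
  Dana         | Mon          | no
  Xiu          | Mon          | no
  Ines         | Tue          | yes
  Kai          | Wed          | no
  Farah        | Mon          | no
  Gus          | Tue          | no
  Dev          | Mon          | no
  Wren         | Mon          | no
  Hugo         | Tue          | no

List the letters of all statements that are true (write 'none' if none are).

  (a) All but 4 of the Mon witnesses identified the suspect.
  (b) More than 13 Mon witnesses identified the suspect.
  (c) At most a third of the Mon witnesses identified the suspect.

(c)

|A| = 19, |A ∩ B| = 1, |A ∖ B| = 18.
(a) |A ∖ B| = 4: fails.
(b) |A ∩ B| > 13: fails.
(c) |A ∩ B| / |A| ≤ 1/3: holds.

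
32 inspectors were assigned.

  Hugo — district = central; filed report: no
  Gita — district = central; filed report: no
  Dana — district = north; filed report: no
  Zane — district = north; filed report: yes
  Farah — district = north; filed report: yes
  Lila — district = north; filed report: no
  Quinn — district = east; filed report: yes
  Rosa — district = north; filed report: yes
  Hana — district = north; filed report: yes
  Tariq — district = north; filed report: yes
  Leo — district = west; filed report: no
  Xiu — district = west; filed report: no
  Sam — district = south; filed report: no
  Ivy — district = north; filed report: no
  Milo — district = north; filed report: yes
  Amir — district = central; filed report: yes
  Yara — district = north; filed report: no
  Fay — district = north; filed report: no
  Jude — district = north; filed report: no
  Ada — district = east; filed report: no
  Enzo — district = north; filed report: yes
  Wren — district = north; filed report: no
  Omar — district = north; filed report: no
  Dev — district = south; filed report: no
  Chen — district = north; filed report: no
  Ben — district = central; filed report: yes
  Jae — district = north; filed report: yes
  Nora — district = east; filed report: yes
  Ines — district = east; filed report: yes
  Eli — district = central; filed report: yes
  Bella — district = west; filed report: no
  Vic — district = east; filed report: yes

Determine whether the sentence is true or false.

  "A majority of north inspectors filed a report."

'A majority of north inspectors filed a report' holds iff |A ∩ B| > |A ∖ B|.
|A| = 17, |A ∩ B| = 8, |A ∖ B| = 9.
8 < 9, so the statement is false.

False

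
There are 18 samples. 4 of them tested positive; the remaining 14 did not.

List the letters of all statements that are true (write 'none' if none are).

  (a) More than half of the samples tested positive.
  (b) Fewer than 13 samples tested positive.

(b)

|A| = 18, |A ∩ B| = 4, |A ∖ B| = 14.
(a) |A ∩ B| > |A ∖ B|: fails.
(b) |A ∩ B| < 13: holds.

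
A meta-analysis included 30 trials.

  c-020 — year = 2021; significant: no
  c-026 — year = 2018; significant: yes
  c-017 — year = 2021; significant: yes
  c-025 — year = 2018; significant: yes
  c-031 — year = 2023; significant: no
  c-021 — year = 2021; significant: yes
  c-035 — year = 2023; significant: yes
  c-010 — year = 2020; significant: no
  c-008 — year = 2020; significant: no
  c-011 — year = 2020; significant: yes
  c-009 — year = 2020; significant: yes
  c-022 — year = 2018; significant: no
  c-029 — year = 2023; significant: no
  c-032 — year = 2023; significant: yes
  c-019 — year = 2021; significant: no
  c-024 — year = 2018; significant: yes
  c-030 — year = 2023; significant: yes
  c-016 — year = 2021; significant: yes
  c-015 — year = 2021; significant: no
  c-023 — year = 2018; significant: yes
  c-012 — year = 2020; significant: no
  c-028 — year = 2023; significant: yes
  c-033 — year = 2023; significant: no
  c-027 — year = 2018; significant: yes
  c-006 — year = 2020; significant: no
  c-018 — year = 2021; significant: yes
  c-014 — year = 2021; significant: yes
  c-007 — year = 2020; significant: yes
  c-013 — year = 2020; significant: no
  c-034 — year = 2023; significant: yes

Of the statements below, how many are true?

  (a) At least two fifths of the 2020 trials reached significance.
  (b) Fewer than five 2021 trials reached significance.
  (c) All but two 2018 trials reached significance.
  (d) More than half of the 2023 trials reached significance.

(a) 2020: |A| = 8, |A ∩ B| = 3; needs |A ∩ B| / |A| ≥ 2/5 — false.
(b) 2021: |A| = 8, |A ∩ B| = 5; needs |A ∩ B| < 5 — false.
(c) 2018: |A| = 6, |A ∩ B| = 5; needs |A ∖ B| = 2 — false.
(d) 2023: |A| = 8, |A ∩ B| = 5; needs |A ∩ B| > |A ∖ B| — true.

1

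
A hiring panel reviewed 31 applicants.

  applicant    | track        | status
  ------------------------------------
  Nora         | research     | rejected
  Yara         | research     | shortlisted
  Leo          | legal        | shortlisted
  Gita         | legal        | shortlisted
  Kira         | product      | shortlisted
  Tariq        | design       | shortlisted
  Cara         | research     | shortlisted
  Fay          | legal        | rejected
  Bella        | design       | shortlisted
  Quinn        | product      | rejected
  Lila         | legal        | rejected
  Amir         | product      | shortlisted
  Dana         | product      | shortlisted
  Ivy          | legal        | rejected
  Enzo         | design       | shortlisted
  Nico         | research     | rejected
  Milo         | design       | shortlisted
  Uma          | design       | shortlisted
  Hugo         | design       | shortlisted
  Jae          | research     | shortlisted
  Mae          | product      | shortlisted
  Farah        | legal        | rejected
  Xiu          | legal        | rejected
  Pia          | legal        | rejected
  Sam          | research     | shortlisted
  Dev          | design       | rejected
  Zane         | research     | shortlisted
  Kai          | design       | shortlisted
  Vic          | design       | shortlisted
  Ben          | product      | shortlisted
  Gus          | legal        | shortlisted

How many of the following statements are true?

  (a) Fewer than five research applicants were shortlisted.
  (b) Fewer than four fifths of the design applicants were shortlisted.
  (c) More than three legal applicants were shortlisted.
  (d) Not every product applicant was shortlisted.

(a) research: |A| = 7, |A ∩ B| = 5; needs |A ∩ B| < 5 — false.
(b) design: |A| = 9, |A ∩ B| = 8; needs |A ∩ B| / |A| < 4/5 — false.
(c) legal: |A| = 9, |A ∩ B| = 3; needs |A ∩ B| > 3 — false.
(d) product: |A| = 6, |A ∩ B| = 5; needs A ⊄ B (|A ∖ B| ≥ 1) — true.

1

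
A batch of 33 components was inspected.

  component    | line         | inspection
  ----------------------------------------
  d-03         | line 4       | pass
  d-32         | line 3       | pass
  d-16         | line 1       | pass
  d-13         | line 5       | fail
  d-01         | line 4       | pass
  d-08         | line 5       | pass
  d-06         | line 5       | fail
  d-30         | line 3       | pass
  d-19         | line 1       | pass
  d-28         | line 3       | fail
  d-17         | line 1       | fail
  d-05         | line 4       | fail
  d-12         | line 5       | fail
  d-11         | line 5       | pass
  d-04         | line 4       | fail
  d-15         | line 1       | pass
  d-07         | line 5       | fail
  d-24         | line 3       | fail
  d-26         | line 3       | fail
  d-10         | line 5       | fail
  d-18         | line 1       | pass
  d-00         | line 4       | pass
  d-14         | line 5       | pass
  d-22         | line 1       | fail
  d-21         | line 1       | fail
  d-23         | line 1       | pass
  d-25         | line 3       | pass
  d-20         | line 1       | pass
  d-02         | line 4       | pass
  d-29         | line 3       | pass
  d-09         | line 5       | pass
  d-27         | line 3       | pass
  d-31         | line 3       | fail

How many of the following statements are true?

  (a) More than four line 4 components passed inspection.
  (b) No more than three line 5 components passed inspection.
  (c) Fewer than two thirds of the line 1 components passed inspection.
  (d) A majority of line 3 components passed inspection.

(a) line 4: |A| = 6, |A ∩ B| = 4; needs |A ∩ B| > 4 — false.
(b) line 5: |A| = 9, |A ∩ B| = 4; needs |A ∩ B| ≤ 3 — false.
(c) line 1: |A| = 9, |A ∩ B| = 6; needs |A ∩ B| / |A| < 2/3 — false.
(d) line 3: |A| = 9, |A ∩ B| = 5; needs |A ∩ B| > |A ∖ B| — true.

1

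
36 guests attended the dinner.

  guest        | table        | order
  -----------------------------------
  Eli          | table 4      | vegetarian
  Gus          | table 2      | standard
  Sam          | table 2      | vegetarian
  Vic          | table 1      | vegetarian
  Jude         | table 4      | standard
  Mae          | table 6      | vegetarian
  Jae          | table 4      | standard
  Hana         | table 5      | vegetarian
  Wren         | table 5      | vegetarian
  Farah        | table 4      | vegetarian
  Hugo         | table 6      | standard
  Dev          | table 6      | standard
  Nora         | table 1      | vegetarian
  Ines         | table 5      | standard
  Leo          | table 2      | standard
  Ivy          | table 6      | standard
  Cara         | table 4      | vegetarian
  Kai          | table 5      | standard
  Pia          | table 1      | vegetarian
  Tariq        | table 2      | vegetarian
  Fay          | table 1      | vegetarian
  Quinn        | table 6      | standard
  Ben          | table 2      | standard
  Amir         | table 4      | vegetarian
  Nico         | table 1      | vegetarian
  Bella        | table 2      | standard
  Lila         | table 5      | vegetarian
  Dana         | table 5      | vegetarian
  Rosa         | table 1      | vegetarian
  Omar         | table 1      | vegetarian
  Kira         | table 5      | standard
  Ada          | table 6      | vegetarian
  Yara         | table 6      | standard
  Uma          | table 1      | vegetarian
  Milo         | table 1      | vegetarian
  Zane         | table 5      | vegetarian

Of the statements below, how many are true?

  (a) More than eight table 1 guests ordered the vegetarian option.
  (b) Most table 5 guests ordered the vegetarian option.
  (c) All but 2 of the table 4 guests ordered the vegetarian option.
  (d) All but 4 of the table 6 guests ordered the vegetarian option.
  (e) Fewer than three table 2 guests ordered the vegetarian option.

(a) table 1: |A| = 9, |A ∩ B| = 9; needs |A ∩ B| > 8 — true.
(b) table 5: |A| = 8, |A ∩ B| = 5; needs |A ∩ B| > |A ∖ B| — true.
(c) table 4: |A| = 6, |A ∩ B| = 4; needs |A ∖ B| = 2 — true.
(d) table 6: |A| = 7, |A ∩ B| = 2; needs |A ∖ B| = 4 — false.
(e) table 2: |A| = 6, |A ∩ B| = 2; needs |A ∩ B| < 3 — true.

4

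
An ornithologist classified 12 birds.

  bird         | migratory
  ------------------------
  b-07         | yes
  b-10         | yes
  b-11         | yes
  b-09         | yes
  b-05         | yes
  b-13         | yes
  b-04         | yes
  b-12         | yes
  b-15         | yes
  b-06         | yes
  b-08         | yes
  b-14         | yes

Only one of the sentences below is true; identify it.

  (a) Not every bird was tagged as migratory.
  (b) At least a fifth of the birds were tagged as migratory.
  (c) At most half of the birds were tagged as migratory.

|A| = 12, |A ∩ B| = 12, |A ∖ B| = 0.
(a) requires A ⊄ B (|A ∖ B| ≥ 1): false.
(b) requires |A ∩ B| / |A| ≥ 1/5: true.
(c) requires |A ∩ B| ≤ |A ∖ B|: false.

(b)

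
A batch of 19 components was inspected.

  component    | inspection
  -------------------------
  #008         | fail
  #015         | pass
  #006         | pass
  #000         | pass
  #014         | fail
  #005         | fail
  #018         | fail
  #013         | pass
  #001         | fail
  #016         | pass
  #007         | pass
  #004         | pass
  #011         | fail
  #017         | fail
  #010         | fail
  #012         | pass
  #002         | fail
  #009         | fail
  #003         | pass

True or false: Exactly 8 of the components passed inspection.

'Exactly 8 of the components passed inspection' holds iff |A ∩ B| = 8.
|A| = 19, |A ∩ B| = 9, |A ∖ B| = 10.
|A ∩ B| = 9, so the statement is false.

False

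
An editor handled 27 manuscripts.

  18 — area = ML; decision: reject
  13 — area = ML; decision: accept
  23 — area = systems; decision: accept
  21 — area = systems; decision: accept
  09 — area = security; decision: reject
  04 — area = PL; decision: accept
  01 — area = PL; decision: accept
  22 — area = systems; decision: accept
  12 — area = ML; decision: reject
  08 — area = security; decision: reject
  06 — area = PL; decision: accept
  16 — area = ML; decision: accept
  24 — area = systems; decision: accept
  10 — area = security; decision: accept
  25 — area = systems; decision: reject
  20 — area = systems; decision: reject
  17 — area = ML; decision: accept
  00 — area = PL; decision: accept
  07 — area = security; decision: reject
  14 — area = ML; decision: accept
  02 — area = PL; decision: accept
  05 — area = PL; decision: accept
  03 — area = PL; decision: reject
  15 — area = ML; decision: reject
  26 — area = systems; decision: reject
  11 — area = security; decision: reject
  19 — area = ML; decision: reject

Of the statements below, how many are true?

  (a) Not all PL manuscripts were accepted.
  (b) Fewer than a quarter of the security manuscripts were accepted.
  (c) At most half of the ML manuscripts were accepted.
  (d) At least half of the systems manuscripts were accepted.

(a) PL: |A| = 7, |A ∩ B| = 6; needs A ⊄ B (|A ∖ B| ≥ 1) — true.
(b) security: |A| = 5, |A ∩ B| = 1; needs |A ∩ B| / |A| < 1/4 — true.
(c) ML: |A| = 8, |A ∩ B| = 4; needs |A ∩ B| ≤ |A ∖ B| — true.
(d) systems: |A| = 7, |A ∩ B| = 4; needs |A ∩ B| ≥ |A ∖ B| — true.

4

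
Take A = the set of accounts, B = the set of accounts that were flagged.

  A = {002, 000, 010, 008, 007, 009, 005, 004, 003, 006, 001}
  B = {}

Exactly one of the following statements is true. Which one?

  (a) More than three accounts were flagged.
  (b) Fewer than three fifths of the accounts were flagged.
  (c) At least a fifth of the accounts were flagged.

|A| = 11, |A ∩ B| = 0, |A ∖ B| = 11.
(a) requires |A ∩ B| > 3: false.
(b) requires |A ∩ B| / |A| < 3/5: true.
(c) requires |A ∩ B| / |A| ≥ 1/5: false.

(b)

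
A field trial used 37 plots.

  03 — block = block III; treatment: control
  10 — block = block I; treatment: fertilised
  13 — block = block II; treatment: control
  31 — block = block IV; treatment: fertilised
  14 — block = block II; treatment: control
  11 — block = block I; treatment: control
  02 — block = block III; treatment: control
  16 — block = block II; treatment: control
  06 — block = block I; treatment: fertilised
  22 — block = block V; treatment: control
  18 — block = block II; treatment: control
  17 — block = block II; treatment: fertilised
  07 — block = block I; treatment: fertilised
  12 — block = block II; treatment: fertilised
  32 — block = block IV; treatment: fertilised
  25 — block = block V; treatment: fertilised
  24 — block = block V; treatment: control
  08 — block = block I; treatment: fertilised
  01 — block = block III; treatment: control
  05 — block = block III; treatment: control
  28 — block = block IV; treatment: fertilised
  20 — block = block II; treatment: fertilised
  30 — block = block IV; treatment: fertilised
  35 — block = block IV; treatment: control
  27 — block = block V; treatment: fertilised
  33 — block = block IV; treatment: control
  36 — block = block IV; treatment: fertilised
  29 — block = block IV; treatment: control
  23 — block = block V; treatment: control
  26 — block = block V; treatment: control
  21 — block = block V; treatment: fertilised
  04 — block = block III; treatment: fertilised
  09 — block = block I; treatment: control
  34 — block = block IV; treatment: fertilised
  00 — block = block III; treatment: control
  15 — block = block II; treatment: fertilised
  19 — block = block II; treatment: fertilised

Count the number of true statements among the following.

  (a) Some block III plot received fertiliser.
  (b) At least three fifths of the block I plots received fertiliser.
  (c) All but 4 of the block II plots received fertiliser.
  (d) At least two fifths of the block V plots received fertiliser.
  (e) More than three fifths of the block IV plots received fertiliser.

(a) block III: |A| = 6, |A ∩ B| = 1; needs A ∩ B ≠ ∅ (|A ∩ B| ≥ 1) — true.
(b) block I: |A| = 6, |A ∩ B| = 4; needs |A ∩ B| / |A| ≥ 3/5 — true.
(c) block II: |A| = 9, |A ∩ B| = 5; needs |A ∖ B| = 4 — true.
(d) block V: |A| = 7, |A ∩ B| = 3; needs |A ∩ B| / |A| ≥ 2/5 — true.
(e) block IV: |A| = 9, |A ∩ B| = 6; needs |A ∩ B| / |A| > 3/5 — true.

5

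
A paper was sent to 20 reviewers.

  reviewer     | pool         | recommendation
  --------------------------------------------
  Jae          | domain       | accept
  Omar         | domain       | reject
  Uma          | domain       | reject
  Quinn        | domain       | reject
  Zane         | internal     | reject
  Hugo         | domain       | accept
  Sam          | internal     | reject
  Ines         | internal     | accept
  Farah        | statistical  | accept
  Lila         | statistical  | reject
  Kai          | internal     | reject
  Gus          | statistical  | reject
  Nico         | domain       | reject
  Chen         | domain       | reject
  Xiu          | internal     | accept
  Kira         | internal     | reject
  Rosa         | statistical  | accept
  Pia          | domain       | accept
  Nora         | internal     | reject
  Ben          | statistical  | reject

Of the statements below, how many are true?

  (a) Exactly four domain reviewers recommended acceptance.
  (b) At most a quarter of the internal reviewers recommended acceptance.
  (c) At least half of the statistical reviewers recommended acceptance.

0

(a) domain: |A| = 8, |A ∩ B| = 3; needs |A ∩ B| = 4 — false.
(b) internal: |A| = 7, |A ∩ B| = 2; needs |A ∩ B| / |A| ≤ 1/4 — false.
(c) statistical: |A| = 5, |A ∩ B| = 2; needs |A ∩ B| ≥ |A ∖ B| — false.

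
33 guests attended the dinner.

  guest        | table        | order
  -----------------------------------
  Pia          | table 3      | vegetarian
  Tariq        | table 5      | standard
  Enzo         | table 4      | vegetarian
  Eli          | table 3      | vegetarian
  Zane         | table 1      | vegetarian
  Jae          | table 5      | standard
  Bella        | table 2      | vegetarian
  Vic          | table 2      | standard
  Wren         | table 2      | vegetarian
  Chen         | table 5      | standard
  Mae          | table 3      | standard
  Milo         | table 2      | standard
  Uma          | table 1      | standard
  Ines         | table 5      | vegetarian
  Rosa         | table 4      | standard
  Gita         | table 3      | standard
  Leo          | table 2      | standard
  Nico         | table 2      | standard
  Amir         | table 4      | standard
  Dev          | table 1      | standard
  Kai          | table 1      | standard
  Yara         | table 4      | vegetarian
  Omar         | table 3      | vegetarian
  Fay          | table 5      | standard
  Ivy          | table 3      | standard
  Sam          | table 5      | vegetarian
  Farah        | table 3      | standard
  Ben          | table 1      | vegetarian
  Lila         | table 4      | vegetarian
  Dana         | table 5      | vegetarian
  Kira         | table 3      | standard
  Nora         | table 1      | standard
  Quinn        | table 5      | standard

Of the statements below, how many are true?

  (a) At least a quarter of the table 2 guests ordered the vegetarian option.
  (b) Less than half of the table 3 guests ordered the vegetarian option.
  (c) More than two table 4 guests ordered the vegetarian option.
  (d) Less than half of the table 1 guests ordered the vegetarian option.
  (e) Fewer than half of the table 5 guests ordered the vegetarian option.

5

(a) table 2: |A| = 6, |A ∩ B| = 2; needs |A ∩ B| / |A| ≥ 1/4 — true.
(b) table 3: |A| = 8, |A ∩ B| = 3; needs |A ∩ B| < |A ∖ B| — true.
(c) table 4: |A| = 5, |A ∩ B| = 3; needs |A ∩ B| > 2 — true.
(d) table 1: |A| = 6, |A ∩ B| = 2; needs |A ∩ B| < |A ∖ B| — true.
(e) table 5: |A| = 8, |A ∩ B| = 3; needs |A ∩ B| < |A ∖ B| — true.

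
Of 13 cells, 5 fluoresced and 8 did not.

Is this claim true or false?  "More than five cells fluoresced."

Truth condition: |A ∩ B| > 5.
|A| = 13, |A ∩ B| = 5, |A ∖ B| = 8.
|A ∩ B| = 5, so the statement is false.

False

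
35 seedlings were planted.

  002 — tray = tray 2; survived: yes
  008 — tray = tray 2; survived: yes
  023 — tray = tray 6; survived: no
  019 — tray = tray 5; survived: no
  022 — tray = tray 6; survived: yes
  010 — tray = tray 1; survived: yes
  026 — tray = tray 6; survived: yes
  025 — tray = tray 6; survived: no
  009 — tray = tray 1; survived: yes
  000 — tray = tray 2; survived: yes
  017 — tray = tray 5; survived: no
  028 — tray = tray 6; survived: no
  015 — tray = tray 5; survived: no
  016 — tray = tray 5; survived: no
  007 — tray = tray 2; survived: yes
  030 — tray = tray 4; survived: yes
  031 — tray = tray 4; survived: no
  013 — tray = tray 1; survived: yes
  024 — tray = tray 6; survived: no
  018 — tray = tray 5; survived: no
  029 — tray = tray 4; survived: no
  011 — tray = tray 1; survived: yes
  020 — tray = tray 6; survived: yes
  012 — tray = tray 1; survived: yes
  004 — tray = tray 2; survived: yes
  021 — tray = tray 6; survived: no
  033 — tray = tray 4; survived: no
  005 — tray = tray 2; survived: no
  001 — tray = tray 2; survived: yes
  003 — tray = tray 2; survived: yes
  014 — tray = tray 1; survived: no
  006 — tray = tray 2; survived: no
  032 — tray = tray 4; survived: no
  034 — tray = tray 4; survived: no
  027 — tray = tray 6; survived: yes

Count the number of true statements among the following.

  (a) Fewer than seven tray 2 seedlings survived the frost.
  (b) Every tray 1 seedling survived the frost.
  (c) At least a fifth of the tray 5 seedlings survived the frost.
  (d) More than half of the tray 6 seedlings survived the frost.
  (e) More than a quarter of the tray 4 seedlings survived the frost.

0

(a) tray 2: |A| = 9, |A ∩ B| = 7; needs |A ∩ B| < 7 — false.
(b) tray 1: |A| = 6, |A ∩ B| = 5; needs A ⊆ B, i.e. every element of A is in B (|A ∖ B| = 0) — false.
(c) tray 5: |A| = 5, |A ∩ B| = 0; needs |A ∩ B| / |A| ≥ 1/5 — false.
(d) tray 6: |A| = 9, |A ∩ B| = 4; needs |A ∩ B| > |A ∖ B| — false.
(e) tray 4: |A| = 6, |A ∩ B| = 1; needs |A ∩ B| / |A| > 1/4 — false.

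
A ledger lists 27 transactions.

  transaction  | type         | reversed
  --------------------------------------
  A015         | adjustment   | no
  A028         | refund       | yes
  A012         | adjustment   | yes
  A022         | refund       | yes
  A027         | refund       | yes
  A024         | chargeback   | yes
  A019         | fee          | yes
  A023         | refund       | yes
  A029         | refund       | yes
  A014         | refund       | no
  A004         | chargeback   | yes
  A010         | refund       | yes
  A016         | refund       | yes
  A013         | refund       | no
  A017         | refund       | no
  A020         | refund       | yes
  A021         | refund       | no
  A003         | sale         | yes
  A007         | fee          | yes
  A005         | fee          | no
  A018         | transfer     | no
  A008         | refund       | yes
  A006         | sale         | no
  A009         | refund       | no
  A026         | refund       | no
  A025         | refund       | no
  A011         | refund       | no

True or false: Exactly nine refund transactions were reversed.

The determiner here denotes the relation: |A ∩ B| = 9.
|A| = 17, |A ∩ B| = 9, |A ∖ B| = 8.
|A ∩ B| = 9, so the statement is true.

True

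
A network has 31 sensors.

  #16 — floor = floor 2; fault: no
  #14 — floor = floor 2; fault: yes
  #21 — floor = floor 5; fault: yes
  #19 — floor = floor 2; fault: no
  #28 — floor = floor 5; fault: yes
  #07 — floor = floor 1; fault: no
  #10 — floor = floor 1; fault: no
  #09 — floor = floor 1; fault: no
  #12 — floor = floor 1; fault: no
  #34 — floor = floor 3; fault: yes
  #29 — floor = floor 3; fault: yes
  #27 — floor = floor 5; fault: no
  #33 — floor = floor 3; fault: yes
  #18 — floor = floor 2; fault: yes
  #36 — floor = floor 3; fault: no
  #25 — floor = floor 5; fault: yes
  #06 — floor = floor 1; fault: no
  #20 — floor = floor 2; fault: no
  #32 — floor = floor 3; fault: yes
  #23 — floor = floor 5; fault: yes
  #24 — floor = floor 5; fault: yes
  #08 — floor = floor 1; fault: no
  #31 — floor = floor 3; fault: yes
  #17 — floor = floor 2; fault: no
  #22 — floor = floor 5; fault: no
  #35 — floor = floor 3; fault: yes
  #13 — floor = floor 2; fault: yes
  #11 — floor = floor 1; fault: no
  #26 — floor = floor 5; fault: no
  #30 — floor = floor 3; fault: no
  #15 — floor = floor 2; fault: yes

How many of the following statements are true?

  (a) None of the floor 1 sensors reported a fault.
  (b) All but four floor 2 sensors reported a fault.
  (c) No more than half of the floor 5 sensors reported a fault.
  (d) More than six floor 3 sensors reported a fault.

(a) floor 1: |A| = 7, |A ∩ B| = 0; needs A ∩ B = ∅ (|A ∩ B| = 0) — true.
(b) floor 2: |A| = 8, |A ∩ B| = 4; needs |A ∖ B| = 4 — true.
(c) floor 5: |A| = 8, |A ∩ B| = 5; needs |A ∩ B| ≤ |A ∖ B| — false.
(d) floor 3: |A| = 8, |A ∩ B| = 6; needs |A ∩ B| > 6 — false.

2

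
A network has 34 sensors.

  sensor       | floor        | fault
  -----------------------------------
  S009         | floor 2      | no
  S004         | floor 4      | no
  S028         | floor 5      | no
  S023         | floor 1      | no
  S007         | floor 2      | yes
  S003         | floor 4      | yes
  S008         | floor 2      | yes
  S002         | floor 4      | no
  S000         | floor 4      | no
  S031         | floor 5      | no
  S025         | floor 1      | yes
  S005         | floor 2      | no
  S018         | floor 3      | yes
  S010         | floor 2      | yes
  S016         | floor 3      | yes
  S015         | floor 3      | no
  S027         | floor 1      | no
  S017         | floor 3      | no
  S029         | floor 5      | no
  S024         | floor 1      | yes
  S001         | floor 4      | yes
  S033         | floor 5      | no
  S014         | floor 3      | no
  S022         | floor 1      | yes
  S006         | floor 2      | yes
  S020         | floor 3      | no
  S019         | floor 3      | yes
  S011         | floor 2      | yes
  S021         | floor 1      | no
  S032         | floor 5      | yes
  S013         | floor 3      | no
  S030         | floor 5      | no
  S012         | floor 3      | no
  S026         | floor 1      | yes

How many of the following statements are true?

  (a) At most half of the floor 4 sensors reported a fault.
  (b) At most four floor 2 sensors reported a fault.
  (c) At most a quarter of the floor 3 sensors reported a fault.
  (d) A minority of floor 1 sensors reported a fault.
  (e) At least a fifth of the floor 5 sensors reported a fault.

1

(a) floor 4: |A| = 5, |A ∩ B| = 2; needs |A ∩ B| ≤ |A ∖ B| — true.
(b) floor 2: |A| = 7, |A ∩ B| = 5; needs |A ∩ B| ≤ 4 — false.
(c) floor 3: |A| = 9, |A ∩ B| = 3; needs |A ∩ B| / |A| ≤ 1/4 — false.
(d) floor 1: |A| = 7, |A ∩ B| = 4; needs |A ∩ B| < |A ∖ B| — false.
(e) floor 5: |A| = 6, |A ∩ B| = 1; needs |A ∩ B| / |A| ≥ 1/5 — false.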